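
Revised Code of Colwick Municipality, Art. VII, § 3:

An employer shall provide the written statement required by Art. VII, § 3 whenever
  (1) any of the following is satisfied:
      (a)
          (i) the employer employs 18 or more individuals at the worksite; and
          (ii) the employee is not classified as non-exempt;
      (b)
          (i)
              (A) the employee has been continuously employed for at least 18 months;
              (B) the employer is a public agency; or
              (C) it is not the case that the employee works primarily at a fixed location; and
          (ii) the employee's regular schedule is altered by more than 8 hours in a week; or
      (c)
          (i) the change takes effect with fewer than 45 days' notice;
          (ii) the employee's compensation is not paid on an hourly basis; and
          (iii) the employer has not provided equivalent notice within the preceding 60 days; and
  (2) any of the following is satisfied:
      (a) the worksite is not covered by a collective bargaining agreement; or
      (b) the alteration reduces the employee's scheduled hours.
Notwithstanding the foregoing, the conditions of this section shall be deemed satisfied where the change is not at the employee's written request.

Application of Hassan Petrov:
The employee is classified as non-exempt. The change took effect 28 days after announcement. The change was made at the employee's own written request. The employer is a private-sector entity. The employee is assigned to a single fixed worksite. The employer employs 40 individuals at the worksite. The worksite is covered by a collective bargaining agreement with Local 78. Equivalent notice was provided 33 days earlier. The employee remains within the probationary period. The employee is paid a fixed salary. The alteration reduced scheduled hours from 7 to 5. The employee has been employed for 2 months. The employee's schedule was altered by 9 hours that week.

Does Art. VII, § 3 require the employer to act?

No — not required.

(i) ≥ 18 at site — satisfied.
(ii) not (non-exempt) — not met.
(a) = T AND F = false.
(A) tenure ≥ 18 mo. — not satisfied.
(B) public agency — not met.
(C) not (fixed location) — fails.
So (i) is not satisfied (F OR F OR F).
(ii) schedule shift > 8h — satisfied.
(b): F AND T → false.
(i) < 45 days' notice — satisfied.
(ii) not (hourly-paid) — satisfied.
(iii) no recent notice — fails.
(c): T AND T AND F → false.
(1): F OR F OR F → false.
(a) no CBA — not satisfied.
(b) hours reduced — met.
(2): F OR T → true.
Overall: F AND T → false.
Exception (not employee-requested) — not satisfied.
Result: main false OR exception false → false.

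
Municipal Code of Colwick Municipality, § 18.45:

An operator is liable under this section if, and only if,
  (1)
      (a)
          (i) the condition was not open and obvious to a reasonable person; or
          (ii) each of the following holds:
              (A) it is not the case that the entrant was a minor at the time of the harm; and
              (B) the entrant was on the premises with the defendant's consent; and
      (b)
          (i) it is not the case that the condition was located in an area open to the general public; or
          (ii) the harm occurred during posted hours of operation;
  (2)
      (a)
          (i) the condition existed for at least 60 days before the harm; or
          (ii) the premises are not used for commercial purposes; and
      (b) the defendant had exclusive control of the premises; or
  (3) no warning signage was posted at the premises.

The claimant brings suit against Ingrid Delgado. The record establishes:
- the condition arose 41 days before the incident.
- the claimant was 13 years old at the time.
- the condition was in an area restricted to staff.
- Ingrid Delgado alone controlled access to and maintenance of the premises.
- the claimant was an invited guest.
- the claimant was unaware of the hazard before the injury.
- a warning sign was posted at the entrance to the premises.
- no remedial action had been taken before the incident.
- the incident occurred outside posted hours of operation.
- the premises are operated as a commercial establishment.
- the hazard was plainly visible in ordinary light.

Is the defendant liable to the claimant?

(i) not open/obvious — not met.
(A) not (entrant a minor) — fails.
(B) consent to enter — satisfied.
(ii) = F AND T = false.
So (a) is not satisfied (F OR F).
(i) not (public area) — satisfied.
(ii) during posted hours — not met.
(b) = T OR F = true.
(1) = F AND T = false.
(i) condition ≥60 days old — not met.
(ii) not (commercial use) — not met.
(a): F OR F → false.
(b) exclusive control — satisfied.
So (2) is not satisfied (F AND T).
(3) no signage posted — not met.
So Overall is not satisfied (F OR F OR F).

No — not liable.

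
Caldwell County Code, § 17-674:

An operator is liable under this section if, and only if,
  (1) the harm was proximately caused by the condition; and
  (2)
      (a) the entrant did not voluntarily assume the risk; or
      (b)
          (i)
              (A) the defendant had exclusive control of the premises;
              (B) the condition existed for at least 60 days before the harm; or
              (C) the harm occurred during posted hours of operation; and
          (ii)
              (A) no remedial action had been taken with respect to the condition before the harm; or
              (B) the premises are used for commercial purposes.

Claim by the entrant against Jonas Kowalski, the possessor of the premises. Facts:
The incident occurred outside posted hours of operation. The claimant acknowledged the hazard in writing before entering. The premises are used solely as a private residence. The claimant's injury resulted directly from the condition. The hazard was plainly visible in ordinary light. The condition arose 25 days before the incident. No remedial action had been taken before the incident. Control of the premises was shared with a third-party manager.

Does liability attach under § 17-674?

No — not liable.

(1) proximate cause — met.
(a) no assumed risk — fails.
(A) exclusive control — not satisfied.
(B) condition ≥60 days old — not met.
(C) during posted hours — fails.
(i): F OR F OR F → false.
(A) no remedial action — met.
(B) commercial use — fails.
So (ii) is satisfied (T OR F).
So (b) is not satisfied (F AND T).
(2): F OR F → false.
Overall: T AND F → false.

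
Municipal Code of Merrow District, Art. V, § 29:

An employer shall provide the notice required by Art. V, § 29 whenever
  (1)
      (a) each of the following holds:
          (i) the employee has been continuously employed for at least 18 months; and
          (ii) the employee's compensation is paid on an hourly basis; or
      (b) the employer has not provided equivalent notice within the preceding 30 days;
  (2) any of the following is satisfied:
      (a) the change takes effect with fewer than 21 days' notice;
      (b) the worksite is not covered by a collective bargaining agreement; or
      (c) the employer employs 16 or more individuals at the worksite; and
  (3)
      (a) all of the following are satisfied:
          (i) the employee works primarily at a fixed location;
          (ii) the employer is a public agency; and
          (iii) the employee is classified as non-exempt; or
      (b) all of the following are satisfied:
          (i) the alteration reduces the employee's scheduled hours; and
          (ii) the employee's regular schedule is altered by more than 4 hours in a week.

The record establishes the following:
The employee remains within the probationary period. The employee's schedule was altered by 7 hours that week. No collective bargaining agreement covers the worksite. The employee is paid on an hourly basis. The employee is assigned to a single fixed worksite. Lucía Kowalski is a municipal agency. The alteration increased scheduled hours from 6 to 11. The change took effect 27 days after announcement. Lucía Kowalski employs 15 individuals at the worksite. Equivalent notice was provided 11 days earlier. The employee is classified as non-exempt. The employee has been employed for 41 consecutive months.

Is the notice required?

(i) tenure ≥ 18 mo. — satisfied.
(ii) hourly-paid — satisfied.
(a): T AND T → true.
(b) no recent notice — not met.
(1): T OR F → true.
(a) < 21 days' notice — not met.
(b) no CBA — met.
(c) ≥ 16 at site — fails.
(2): F OR T OR F → true.
(i) fixed location — met.
(ii) public agency — satisfied.
(iii) non-exempt — satisfied.
(a) = T AND T AND T = true.
(i) hours reduced — fails.
(ii) schedule shift > 4h — satisfied.
So (b) is not satisfied (F AND T).
(3): T OR F → true.
Overall = T AND T AND T = true.

Yes — required.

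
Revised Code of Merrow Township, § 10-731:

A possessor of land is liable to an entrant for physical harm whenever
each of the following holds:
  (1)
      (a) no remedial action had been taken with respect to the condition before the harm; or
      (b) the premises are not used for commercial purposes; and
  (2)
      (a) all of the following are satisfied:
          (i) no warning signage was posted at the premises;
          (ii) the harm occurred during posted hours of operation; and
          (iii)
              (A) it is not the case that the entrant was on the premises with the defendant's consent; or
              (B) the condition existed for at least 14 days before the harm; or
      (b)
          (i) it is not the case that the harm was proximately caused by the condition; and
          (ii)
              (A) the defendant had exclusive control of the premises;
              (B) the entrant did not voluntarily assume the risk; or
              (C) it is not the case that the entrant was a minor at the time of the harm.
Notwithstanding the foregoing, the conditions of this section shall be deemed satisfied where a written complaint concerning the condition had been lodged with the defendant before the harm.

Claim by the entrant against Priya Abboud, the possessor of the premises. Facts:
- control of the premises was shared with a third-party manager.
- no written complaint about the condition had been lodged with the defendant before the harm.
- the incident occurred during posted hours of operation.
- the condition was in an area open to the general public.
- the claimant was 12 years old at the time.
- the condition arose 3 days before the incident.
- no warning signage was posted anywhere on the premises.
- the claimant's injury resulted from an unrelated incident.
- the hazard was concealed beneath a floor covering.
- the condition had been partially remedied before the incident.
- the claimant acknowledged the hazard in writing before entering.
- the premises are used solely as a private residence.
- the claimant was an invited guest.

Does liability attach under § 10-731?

(a) no remedial action — fails.
(b) not (commercial use) — satisfied.
(1): F OR T → true.
(i) no signage posted — holds.
(ii) during posted hours — holds.
(A) not (consent to enter) — fails.
(B) condition ≥14 days old — fails.
(iii): F OR F → false.
(a): T AND T AND F → false.
(i) not (proximate cause) — met.
(A) exclusive control — fails.
(B) no assumed risk — fails.
(C) not (entrant a minor) — not satisfied.
(ii): F OR F OR F → false.
(b) = T AND F = false.
(2): F OR F → false.
Overall: T AND F → false.
Exception (complaint lodged) — not satisfied.
Result: main false OR exception false → false.

No — not liable.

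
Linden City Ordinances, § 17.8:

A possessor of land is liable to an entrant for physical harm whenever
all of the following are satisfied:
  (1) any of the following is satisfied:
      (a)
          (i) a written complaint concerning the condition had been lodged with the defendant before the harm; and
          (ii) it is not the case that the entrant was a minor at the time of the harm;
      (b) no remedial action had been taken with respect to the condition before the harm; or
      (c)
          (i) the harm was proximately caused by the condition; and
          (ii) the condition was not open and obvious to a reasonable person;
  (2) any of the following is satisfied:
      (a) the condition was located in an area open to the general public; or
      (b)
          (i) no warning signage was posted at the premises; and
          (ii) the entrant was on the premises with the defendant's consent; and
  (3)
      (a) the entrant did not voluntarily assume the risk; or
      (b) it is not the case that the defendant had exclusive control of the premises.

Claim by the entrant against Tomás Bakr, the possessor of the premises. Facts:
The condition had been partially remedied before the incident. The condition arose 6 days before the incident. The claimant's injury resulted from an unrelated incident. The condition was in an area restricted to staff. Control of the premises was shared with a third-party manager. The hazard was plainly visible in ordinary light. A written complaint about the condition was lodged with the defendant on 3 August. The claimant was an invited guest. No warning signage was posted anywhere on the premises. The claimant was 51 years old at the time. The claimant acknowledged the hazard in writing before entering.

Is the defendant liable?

(i) complaint lodged — satisfied.
(ii) not (entrant a minor) — met.
(a) = T AND T = true.
(b) no remedial action — not satisfied.
(i) proximate cause — not met.
(ii) not open/obvious — not satisfied.
So (c) is not satisfied (F AND F).
(1) = T OR F OR F = true.
(a) public area — not met.
(i) no signage posted — satisfied.
(ii) consent to enter — met.
(b): T AND T → true.
(2) = F OR T = true.
(a) no assumed risk — fails.
(b) not (exclusive control) — met.
(3): F OR T → true.
Overall = T AND T AND T = true.

Yes — liable.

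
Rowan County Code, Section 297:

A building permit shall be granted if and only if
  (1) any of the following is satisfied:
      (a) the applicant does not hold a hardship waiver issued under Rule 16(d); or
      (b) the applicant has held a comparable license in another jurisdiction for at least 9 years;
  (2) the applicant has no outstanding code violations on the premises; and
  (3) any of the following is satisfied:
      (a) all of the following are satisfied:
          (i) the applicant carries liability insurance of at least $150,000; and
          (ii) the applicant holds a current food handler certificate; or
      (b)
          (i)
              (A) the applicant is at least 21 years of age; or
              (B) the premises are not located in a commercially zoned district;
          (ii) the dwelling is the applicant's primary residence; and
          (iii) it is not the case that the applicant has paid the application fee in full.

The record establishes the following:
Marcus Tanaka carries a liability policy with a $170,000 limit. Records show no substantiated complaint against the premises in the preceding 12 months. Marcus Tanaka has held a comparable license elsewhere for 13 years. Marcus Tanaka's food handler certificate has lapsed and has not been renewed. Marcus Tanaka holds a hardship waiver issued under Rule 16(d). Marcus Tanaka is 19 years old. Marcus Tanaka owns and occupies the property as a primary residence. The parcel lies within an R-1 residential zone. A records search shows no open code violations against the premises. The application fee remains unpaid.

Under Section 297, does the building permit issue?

Yes — granted.

(a) not (hardship waiver) — not met.
(b) prior license ≥ 9 yr — holds.
So (1) is satisfied (F OR T).
(2) no code violations — met.
(i) insurance ≥ $150,000 — holds.
(ii) food handler cert. — not satisfied.
(a) = T AND F = false.
(A) age ≥ 21 — not satisfied.
(B) not (commercially zoned) — met.
(i) = F OR T = true.
(ii) primary residence — satisfied.
(iii) not (fee paid) — satisfied.
(b): T AND T AND T → true.
So (3) is satisfied (F OR T).
Overall = T AND T AND T = true.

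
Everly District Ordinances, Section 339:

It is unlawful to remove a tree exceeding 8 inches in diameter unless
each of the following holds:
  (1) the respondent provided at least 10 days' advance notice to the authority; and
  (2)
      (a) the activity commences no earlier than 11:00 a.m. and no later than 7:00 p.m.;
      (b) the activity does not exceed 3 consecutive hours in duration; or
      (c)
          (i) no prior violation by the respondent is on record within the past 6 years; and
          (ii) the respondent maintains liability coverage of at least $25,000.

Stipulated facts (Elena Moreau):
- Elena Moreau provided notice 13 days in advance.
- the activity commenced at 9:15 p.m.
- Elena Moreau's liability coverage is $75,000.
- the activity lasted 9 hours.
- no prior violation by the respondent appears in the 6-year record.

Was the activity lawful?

Yes — lawful.

(1) ≥10 days' notice — satisfied.
(a) start within hours — fails.
(b) ≤ 3 hrs duration — not satisfied.
(i) no prior violation — met.
(ii) coverage ≥ $25,000 — met.
So (c) is satisfied (T AND T).
(2): F OR F OR T → true.
Overall = T AND T = true.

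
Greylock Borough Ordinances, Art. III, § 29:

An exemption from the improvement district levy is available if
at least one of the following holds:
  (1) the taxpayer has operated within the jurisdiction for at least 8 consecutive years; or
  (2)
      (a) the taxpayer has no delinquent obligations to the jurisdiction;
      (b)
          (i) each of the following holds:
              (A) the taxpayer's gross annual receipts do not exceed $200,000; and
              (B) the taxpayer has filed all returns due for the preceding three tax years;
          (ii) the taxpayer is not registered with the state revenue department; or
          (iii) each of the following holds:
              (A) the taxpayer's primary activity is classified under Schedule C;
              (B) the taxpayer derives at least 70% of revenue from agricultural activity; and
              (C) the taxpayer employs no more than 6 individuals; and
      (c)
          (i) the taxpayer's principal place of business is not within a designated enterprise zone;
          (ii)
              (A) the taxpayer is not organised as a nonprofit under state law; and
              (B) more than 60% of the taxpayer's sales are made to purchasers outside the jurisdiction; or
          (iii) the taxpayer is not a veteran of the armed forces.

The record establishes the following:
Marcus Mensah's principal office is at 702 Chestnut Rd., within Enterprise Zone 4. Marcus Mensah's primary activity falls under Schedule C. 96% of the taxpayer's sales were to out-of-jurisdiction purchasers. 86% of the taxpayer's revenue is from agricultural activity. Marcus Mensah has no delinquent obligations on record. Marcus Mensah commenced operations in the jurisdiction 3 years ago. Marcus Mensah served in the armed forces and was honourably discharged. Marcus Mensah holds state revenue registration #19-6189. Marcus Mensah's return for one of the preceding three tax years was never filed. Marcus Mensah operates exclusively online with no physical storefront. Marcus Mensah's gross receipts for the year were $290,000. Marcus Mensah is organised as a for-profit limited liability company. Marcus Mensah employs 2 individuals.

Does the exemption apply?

Yes — exempt.

(1) ≥ 8 yrs in jurisdiction — not satisfied.
(a) no delinquency — met.
(A) receipts ≤ $200,000 — not met.
(B) returns current — fails.
(i) = F AND F = false.
(ii) not (state-registered) — not satisfied.
(A) Schedule C activity — satisfied.
(B) ≥70% agricultural — met.
(C) ≤ 6 employees — satisfied.
So (iii) is satisfied (T AND T AND T).
(b): F OR F OR T → true.
(i) not (in enterprise zone) — not satisfied.
(A) not (nonprofit) — satisfied.
(B) >60% out-of-jur. sales — met.
(ii): T AND T → true.
(iii) not (veteran) — fails.
(c) = F OR T OR F = true.
So (2) is satisfied (T AND T AND T).
Overall: F OR T → true.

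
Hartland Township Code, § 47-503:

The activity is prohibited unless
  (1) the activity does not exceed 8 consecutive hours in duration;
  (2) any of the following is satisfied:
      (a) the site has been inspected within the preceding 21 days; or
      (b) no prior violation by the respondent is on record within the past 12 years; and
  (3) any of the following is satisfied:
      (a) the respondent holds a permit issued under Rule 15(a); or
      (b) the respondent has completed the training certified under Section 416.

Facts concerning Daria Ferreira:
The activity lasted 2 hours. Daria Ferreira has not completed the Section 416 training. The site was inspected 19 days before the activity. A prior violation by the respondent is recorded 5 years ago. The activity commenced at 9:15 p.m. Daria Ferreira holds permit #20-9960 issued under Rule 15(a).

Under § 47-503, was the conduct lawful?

Yes — lawful.

(1) ≤ 8 hrs duration — satisfied.
(a) site inspected — met.
(b) no prior violation — fails.
(2) = T OR F = true.
(a) holds permit — satisfied.
(b) training certified — not met.
(3): T OR F → true.
Overall = T AND T AND T = true.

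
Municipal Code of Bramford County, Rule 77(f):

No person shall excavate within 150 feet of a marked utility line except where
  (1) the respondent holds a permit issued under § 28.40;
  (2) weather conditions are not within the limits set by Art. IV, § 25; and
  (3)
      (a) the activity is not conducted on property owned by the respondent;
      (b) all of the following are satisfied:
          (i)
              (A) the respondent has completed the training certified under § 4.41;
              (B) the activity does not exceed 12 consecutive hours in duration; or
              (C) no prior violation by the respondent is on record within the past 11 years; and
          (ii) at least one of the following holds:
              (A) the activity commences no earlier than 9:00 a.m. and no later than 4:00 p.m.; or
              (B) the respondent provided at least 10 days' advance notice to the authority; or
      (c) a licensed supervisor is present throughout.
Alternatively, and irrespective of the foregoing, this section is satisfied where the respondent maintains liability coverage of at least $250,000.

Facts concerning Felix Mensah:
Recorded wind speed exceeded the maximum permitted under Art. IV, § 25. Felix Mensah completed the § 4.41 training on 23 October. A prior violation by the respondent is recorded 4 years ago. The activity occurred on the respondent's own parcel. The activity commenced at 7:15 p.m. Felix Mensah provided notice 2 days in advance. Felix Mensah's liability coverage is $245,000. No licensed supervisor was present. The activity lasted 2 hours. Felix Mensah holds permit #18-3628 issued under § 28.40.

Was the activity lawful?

(1) holds permit — met.
(2) not (weather ok) — satisfied.
(a) not (own property) — not satisfied.
(A) training certified — holds.
(B) ≤ 12 hrs duration — satisfied.
(C) no prior violation — not met.
(i): T OR T OR F → true.
(A) start within hours — fails.
(B) ≥10 days' notice — not met.
(ii): F OR F → false.
So (b) is not satisfied (T AND F).
(c) supervisor present — fails.
(3): F OR F OR F → false.
Overall = T AND T AND F = false.
Exception (coverage ≥ $250,000) — not satisfied.
Result: main false OR exception false → false.

No — unlawful.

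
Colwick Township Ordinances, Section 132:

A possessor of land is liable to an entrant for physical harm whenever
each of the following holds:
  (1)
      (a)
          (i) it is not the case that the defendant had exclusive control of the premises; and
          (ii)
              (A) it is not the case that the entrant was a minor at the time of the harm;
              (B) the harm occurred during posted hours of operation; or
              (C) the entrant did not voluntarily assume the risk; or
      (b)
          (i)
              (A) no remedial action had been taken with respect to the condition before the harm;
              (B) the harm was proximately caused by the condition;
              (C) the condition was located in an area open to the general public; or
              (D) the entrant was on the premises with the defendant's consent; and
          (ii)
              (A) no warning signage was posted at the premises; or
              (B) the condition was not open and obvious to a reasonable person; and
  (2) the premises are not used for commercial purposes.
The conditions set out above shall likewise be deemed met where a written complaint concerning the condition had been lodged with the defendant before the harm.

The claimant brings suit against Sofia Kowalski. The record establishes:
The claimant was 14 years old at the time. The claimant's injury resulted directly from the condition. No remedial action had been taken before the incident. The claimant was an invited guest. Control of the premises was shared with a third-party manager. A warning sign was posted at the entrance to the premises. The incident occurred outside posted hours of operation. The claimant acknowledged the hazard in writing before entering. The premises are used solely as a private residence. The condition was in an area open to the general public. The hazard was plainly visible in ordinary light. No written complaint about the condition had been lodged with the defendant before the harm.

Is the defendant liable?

(i) not (exclusive control) — satisfied.
(A) not (entrant a minor) — not met.
(B) during posted hours — not met.
(C) no assumed risk — not met.
(ii): F OR F OR F → false.
So (a) is not satisfied (T AND F).
(A) no remedial action — satisfied.
(B) proximate cause — satisfied.
(C) public area — holds.
(D) consent to enter — holds.
(i): T OR T OR T OR T → true.
(A) no signage posted — not satisfied.
(B) not open/obvious — not satisfied.
(ii): F OR F → false.
(b) = T AND F = false.
(1): F OR F → false.
(2) not (commercial use) — met.
Overall: F AND T → false.
Exception (complaint lodged) — not satisfied.
Result: main false OR exception false → false.

No — not liable.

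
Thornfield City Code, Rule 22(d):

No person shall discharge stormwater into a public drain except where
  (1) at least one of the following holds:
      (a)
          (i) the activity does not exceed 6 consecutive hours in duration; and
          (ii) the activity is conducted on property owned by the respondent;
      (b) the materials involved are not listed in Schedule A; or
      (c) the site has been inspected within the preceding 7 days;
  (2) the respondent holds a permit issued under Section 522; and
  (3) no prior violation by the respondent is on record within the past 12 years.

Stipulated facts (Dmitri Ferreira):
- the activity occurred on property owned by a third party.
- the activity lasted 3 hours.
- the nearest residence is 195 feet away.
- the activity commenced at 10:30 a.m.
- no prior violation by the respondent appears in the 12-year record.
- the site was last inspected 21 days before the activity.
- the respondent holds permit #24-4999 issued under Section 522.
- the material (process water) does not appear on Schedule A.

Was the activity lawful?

(i) ≤ 6 hrs duration — met.
(ii) own property — fails.
(a) = T AND F = false.
(b) not (Schedule A material) — satisfied.
(c) site inspected — fails.
So (1) is satisfied (F OR T OR F).
(2) holds permit — satisfied.
(3) no prior violation — satisfied.
Overall: T AND T AND T → true.

Yes — lawful.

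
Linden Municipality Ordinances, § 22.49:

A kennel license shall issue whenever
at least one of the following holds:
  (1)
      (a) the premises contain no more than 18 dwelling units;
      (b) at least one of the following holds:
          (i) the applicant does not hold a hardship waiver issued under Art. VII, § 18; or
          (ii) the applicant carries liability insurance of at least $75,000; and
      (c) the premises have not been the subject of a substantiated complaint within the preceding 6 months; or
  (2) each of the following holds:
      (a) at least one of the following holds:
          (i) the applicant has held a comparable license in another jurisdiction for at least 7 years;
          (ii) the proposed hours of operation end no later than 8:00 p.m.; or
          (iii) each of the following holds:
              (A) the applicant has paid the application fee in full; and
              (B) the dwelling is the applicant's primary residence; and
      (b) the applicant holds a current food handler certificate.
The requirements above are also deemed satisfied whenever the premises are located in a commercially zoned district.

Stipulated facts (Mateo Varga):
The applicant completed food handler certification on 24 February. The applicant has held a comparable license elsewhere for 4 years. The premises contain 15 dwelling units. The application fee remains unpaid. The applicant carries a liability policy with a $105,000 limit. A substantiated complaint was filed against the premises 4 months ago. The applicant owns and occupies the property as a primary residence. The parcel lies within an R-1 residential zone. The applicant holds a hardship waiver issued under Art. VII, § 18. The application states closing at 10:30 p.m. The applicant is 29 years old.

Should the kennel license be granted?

No — denied.

(a) ≤ 18 units — holds.
(i) not (hardship waiver) — not met.
(ii) insurance ≥ $75,000 — met.
(b): F OR T → true.
(c) no complaint in 6 mo. — fails.
So (1) is not satisfied (T AND T AND F).
(i) prior license ≥ 7 yr — not met.
(ii) closes by 8 p.m. — not met.
(A) fee paid — not met.
(B) primary residence — satisfied.
(iii): F AND T → false.
So (a) is not satisfied (F OR F OR F).
(b) food handler cert. — holds.
So (2) is not satisfied (F AND T).
So Overall is not satisfied (F OR F).
Exception (commercially zoned) — not satisfied.
Result: main false OR exception false → false.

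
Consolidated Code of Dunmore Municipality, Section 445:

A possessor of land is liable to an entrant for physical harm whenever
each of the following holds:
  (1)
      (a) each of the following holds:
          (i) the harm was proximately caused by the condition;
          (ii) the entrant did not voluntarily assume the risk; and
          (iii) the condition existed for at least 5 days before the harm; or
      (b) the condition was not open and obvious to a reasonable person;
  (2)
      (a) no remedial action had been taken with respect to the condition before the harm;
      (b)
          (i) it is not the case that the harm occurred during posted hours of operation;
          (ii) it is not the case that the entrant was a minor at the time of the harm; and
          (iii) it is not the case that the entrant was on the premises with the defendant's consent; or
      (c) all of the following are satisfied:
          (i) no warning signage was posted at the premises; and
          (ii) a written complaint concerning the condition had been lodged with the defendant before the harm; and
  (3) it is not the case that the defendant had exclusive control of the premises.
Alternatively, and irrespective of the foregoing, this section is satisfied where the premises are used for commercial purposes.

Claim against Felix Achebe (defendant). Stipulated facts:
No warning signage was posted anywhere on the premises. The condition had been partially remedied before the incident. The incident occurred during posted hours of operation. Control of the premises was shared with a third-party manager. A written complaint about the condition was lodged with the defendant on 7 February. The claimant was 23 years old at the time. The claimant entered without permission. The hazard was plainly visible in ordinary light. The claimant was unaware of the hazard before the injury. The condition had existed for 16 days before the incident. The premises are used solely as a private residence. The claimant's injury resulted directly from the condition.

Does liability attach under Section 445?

Yes — liable.

(i) proximate cause — satisfied.
(ii) no assumed risk — met.
(iii) condition ≥5 days old — satisfied.
(a): T AND T AND T → true.
(b) not open/obvious — not satisfied.
So (1) is satisfied (T OR F).
(a) no remedial action — fails.
(i) not (during posted hours) — not satisfied.
(ii) not (entrant a minor) — holds.
(iii) not (consent to enter) — met.
So (b) is not satisfied (F AND T AND T).
(i) no signage posted — met.
(ii) complaint lodged — holds.
(c) = T AND T = true.
So (2) is satisfied (F OR F OR T).
(3) not (exclusive control) — met.
Overall: T AND T AND T → true.
Exception (commercial use) — not satisfied.
Result: main true OR exception false → true.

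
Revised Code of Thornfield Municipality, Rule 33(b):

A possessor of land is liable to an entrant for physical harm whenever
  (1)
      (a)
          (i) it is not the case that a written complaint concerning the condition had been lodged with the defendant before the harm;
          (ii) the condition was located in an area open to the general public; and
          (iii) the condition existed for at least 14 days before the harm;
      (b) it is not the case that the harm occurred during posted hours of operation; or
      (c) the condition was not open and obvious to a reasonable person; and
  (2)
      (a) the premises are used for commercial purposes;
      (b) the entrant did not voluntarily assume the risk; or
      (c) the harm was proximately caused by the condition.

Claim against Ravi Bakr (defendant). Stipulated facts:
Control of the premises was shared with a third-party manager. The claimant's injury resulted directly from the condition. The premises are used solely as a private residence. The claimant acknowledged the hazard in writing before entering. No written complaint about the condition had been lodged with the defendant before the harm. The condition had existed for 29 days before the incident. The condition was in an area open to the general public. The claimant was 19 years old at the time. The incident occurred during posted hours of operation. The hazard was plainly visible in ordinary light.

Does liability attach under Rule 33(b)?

Yes — liable.

(i) not (complaint lodged) — met.
(ii) public area — satisfied.
(iii) condition ≥14 days old — satisfied.
(a): T AND T AND T → true.
(b) not (during posted hours) — not satisfied.
(c) not open/obvious — fails.
So (1) is satisfied (T OR F OR F).
(a) commercial use — not met.
(b) no assumed risk — not satisfied.
(c) proximate cause — holds.
(2) = F OR F OR T = true.
So Overall is satisfied (T AND T).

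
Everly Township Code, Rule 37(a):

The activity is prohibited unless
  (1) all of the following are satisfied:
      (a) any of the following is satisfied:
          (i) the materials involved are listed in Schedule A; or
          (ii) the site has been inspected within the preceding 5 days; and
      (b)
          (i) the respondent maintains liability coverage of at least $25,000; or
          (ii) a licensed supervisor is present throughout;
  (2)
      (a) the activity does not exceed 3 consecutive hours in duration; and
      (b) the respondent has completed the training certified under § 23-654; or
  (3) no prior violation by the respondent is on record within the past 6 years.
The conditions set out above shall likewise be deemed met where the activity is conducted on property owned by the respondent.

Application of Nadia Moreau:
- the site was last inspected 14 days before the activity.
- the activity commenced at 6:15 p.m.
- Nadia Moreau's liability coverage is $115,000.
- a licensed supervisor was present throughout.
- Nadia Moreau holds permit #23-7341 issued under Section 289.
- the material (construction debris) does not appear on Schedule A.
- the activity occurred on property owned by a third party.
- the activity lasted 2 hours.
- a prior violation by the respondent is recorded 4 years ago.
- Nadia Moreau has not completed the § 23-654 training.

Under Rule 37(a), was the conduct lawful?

(i) Schedule A material — fails.
(ii) site inspected — not met.
(a): F OR F → false.
(i) coverage ≥ $25,000 — met.
(ii) supervisor present — met.
So (b) is satisfied (T OR T).
So (1) is not satisfied (F AND T).
(a) ≤ 3 hrs duration — holds.
(b) training certified — fails.
So (2) is not satisfied (T AND F).
(3) no prior violation — not met.
So Overall is not satisfied (F OR F OR F).
Exception (own property) — not satisfied.
Result: main false OR exception false → false.

No — unlawful.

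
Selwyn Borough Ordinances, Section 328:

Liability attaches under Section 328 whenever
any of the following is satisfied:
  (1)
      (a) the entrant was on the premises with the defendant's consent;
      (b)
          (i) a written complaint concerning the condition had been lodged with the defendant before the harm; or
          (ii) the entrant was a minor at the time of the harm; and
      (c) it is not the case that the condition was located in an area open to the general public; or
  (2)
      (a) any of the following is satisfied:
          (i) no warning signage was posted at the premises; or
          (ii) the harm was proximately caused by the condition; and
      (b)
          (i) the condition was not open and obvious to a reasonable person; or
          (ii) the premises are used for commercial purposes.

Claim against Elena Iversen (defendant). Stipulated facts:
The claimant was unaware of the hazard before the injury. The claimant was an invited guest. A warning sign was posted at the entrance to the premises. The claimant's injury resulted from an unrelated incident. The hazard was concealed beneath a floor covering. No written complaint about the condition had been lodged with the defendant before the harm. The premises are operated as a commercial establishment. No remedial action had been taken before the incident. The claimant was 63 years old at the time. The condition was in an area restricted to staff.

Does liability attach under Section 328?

No — not liable.

(a) consent to enter — holds.
(i) complaint lodged — not satisfied.
(ii) entrant a minor — not satisfied.
So (b) is not satisfied (F OR F).
(c) not (public area) — holds.
(1): T AND F AND T → false.
(i) no signage posted — fails.
(ii) proximate cause — not met.
(a) = F OR F = false.
(i) not open/obvious — satisfied.
(ii) commercial use — holds.
So (b) is satisfied (T OR T).
(2): F AND T → false.
Overall = F OR F = false.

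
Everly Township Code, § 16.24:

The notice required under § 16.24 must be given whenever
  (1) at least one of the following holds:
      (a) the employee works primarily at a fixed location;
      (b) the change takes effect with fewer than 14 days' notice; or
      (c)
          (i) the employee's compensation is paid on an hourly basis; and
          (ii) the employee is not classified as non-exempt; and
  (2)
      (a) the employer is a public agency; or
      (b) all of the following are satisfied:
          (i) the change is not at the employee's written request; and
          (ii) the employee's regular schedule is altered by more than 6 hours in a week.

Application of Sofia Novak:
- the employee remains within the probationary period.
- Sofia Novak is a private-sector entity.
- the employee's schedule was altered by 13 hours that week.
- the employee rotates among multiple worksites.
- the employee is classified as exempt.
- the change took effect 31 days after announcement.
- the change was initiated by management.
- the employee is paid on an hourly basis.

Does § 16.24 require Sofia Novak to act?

Yes — required.

(a) fixed location — not satisfied.
(b) < 14 days' notice — not met.
(i) hourly-paid — satisfied.
(ii) not (non-exempt) — satisfied.
So (c) is satisfied (T AND T).
(1): F OR F OR T → true.
(a) public agency — fails.
(i) not employee-requested — met.
(ii) schedule shift > 6h — satisfied.
(b): T AND T → true.
(2) = F OR T = true.
Overall = T AND T = true.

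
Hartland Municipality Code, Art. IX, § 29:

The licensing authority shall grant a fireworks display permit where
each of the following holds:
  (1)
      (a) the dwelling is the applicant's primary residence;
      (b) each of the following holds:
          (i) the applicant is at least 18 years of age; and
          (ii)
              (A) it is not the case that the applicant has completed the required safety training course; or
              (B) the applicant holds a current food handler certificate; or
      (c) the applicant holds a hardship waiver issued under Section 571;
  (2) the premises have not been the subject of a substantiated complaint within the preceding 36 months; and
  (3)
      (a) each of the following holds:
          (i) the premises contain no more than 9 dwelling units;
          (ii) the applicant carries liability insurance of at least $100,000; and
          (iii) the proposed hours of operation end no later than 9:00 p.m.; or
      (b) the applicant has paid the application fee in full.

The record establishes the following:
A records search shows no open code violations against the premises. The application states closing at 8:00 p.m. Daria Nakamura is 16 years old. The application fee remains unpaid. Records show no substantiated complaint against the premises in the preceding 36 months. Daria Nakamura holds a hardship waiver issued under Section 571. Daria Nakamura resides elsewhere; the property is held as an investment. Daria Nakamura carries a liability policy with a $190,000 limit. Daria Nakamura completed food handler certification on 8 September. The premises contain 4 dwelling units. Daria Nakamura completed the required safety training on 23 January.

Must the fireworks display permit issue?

(a) primary residence — not satisfied.
(i) age ≥ 18 — not met.
(A) not (safety training) — not met.
(B) food handler cert. — satisfied.
So (ii) is satisfied (F OR T).
(b): F AND T → false.
(c) hardship waiver — met.
(1) = F OR F OR T = true.
(2) no complaint in 36 mo. — holds.
(i) ≤ 9 units — met.
(ii) insurance ≥ $100,000 — holds.
(iii) closes by 9 p.m. — met.
(a) = T AND T AND T = true.
(b) fee paid — not satisfied.
So (3) is satisfied (T OR F).
Overall: T AND T AND T → true.

Yes — granted.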